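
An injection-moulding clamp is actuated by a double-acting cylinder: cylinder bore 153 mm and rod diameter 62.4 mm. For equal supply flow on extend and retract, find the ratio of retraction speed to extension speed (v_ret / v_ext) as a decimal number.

Cap-side area A_cap = π/4 × (153 mm)² = 18390 mm^2
Rod-side annular area A_ann = π/4 × (153² − 62.4²) = 15330 mm^2
For equal Q, v ∝ 1/A, so v_ret/v_ext = A_cap/A_ann.

v_ret/v_ext ≈ 1.20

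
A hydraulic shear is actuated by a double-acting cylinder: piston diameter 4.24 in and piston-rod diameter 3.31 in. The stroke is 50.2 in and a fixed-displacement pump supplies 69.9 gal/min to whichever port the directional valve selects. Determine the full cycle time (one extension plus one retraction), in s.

t ≈ 3.66 s

Cap-side area A_cap = π/4 × (4.24 in)² = 14.12 in^2
Rod-side annular area A_ann = π/4 × (4.24² − 3.31²) = 5.515 in^2
t_ext = A_cap·L/Q = 2.634 s
t_ret = A_ann·L/Q = 1.029 s
t_cycle = t_ext + t_ret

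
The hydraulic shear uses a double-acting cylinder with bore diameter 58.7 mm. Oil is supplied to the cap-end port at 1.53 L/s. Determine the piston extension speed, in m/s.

v ≈ 0.565 m/s

Cap-side area A_cap = π/4 × (58.7 mm)² = 2706 mm^2
v = Q / A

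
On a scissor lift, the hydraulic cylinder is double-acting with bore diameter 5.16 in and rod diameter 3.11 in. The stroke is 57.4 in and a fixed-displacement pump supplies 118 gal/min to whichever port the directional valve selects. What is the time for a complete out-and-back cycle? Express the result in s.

t ≈ 4.32 s

Cap-side area A_cap = π/4 × (5.16 in)² = 20.91 in^2
Rod-side annular area A_ann = π/4 × (5.16² − 3.11²) = 13.32 in^2
t_ext = A_cap·L/Q = 2.642 s
t_ret = A_ann·L/Q = 1.682 s
t_cycle = t_ext + t_ret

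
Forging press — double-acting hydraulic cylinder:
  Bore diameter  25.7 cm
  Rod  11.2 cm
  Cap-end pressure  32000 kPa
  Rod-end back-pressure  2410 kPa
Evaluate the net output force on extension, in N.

Cap-side area A_cap = π/4 × (25.7 cm)² = 518.7 cm^2
Rod-side annular area A_ann = π/4 × (25.7² − 11.2²) = 420.2 cm^2
Net thrust = P_cap·A_cap − P_rod·A_ann = 1.660e6 N − 1.013e5 N

F ≈ 1.56e6 N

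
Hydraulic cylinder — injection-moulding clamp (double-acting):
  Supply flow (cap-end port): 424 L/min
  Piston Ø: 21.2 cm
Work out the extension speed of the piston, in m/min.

Cap-side area A_cap = π/4 × (21.2 cm)² = 353.0 cm^2
v = Q / A

v ≈ 12.0 m/min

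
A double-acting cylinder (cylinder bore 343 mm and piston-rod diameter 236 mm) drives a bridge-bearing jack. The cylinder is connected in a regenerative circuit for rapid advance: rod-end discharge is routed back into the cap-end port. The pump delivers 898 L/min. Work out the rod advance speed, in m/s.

In regeneration the rod-end outflow joins the pump flow into the cap end, so the net volume the pump must supply per unit advance equals the rod cross-section area.
Rod cross-section A_rod = π/4 × (236 mm)² = 43740 mm^2
v = Q_pump / A_rod

v ≈ 0.342 m/s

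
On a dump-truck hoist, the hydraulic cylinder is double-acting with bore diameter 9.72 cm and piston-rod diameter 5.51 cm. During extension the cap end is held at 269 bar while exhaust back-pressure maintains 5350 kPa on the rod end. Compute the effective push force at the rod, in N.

F ≈ 1.73e5 N

Cap-side area A_cap = π/4 × (9.72 cm)² = 74.20 cm^2
Rod-side annular area A_ann = π/4 × (9.72² − 5.51²) = 50.36 cm^2
Net thrust = P_cap·A_cap − P_rod·A_ann = 1.996e5 N − 26940 N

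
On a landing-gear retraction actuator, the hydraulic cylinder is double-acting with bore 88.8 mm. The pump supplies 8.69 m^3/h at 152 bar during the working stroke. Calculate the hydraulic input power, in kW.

W ≈ 36.7 kW

Hydraulic power = P × Q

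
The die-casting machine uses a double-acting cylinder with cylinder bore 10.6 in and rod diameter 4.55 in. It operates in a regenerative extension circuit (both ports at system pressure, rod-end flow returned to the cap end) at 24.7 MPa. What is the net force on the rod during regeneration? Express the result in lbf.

F ≈ 58200 lbf

With equal pressure on both faces, forces on the annular region cancel; the net push is pressure × rod cross-section.
Rod cross-section A_rod = π/4 × (4.55 in)² = 16.26 in^2
F = P × A_rod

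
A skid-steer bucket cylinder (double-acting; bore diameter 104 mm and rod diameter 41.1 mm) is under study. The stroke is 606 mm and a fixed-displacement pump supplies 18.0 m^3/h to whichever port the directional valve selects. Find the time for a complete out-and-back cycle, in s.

Cap-side area A_cap = π/4 × (104 mm)² = 8495 mm^2
Rod-side annular area A_ann = π/4 × (104² − 41.1²) = 7168 mm^2
t_ext = A_cap·L/Q = 1.030 s
t_ret = A_ann·L/Q = 0.8688 s
t_cycle = t_ext + t_ret

t ≈ 1.90 s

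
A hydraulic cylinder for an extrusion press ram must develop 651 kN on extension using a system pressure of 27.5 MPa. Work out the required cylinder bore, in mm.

D ≈ 174 mm

Extension force acts on the full piston face: F = P × (π/4)D².
D = √(4F / (πP)) = √(4 × 651 kN / (π × 27.5 MPa))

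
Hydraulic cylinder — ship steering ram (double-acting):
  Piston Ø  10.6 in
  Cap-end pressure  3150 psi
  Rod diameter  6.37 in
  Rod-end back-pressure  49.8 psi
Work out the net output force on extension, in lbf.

F ≈ 2.75e5 lbf

Cap-side area A_cap = π/4 × (10.6 in)² = 88.25 in^2
Rod-side annular area A_ann = π/4 × (10.6² − 6.37²) = 56.38 in^2
Net thrust = P_cap·A_cap − P_rod·A_ann = 2.780e5 lbf − 2808 lbf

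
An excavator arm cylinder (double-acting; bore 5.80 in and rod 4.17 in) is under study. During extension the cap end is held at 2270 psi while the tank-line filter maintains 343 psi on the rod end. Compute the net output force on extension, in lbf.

F ≈ 55600 lbf

Cap-side area A_cap = π/4 × (5.80 in)² = 26.42 in^2
Rod-side annular area A_ann = π/4 × (5.80² − 4.17²) = 12.76 in^2
Net thrust = P_cap·A_cap − P_rod·A_ann = 59980 lbf − 4378 lbf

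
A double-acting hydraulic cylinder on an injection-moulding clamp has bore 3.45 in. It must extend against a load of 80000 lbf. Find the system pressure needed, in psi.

P ≈ 8560 psi

Cap-side area A_cap = π/4 × (3.45 in)² = 9.348 in^2
P = F / A = 80000 lbf / A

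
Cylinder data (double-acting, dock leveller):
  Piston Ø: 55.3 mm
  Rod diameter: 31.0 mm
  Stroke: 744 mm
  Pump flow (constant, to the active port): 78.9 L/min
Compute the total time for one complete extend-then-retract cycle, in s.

t ≈ 2.29 s

Cap-side area A_cap = π/4 × (55.3 mm)² = 2402 mm^2
Rod-side annular area A_ann = π/4 × (55.3² − 31.0²) = 1647 mm^2
t_ext = A_cap·L/Q = 1.359 s
t_ret = A_ann·L/Q = 0.9319 s
t_cycle = t_ext + t_ret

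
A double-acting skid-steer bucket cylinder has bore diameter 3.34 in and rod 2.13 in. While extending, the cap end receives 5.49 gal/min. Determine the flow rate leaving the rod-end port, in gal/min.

Cap-side area A_cap = π/4 × (3.34 in)² = 8.762 in^2
Rod-side annular area A_ann = π/4 × (3.34² − 2.13²) = 5.198 in^2
Piston speed v = Q_in/A_cap; rod-end outflow Q_out = v × A_ann = Q_in × A_ann/A_cap.

Q_out ≈ 3.26 gal/min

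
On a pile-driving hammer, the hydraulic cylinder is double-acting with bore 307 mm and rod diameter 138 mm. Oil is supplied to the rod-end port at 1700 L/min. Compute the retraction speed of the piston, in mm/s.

Rod-side annular area A_ann = π/4 × (307² − 138²) = 59070 mm^2
Flow into the rod-end port fills the annular volume.
v = Q / A

v ≈ 480 mm/s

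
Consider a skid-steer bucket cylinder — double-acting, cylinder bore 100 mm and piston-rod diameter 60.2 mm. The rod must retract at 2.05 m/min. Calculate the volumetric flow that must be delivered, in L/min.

Rod-side annular area A_ann = π/4 × (100² − 60.2²) = 5008 mm^2
Q = A × v

Q ≈ 10.3 L/min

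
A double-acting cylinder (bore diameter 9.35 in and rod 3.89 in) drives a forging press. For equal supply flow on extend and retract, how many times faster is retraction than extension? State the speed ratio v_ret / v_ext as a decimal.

v_ret/v_ext ≈ 1.21

Cap-side area A_cap = π/4 × (9.35 in)² = 68.66 in^2
Rod-side annular area A_ann = π/4 × (9.35² − 3.89²) = 56.78 in^2
For equal Q, v ∝ 1/A, so v_ret/v_ext = A_cap/A_ann.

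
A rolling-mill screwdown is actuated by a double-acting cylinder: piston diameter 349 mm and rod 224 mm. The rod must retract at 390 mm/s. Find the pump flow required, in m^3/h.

Rod-side annular area A_ann = π/4 × (349² − 224²) = 56250 mm^2
Q = A × v

Q ≈ 79.0 m^3/h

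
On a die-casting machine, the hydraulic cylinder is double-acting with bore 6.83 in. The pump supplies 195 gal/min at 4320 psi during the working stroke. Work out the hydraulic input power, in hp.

Hydraulic power = P × Q

W ≈ 491 hp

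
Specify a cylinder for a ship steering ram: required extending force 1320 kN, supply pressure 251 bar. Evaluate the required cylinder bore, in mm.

D ≈ 259 mm

Extension force acts on the full piston face: F = P × (π/4)D².
D = √(4F / (πP)) = √(4 × 1320 kN / (π × 251 bar))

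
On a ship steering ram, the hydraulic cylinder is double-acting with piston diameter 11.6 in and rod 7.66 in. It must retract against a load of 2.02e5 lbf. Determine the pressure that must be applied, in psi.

P ≈ 3390 psi

Rod-side annular area A_ann = π/4 × (11.6² − 7.66²) = 59.60 in^2
Retraction: pressure acts on the annular area.
P = F / A = 2.02e5 lbf / A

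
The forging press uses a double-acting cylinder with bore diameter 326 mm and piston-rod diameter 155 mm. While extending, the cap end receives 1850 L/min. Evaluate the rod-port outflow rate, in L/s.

Cap-side area A_cap = π/4 × (326 mm)² = 83470 mm^2
Rod-side annular area A_ann = π/4 × (326² − 155²) = 64600 mm^2
Piston speed v = Q_in/A_cap; rod-end outflow Q_out = v × A_ann = Q_in × A_ann/A_cap.

Q_out ≈ 23.9 L/s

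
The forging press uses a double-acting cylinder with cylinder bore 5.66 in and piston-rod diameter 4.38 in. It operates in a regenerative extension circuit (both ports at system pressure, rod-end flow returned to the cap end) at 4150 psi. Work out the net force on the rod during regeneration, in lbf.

F ≈ 62500 lbf

With equal pressure on both faces, forces on the annular region cancel; the net push is pressure × rod cross-section.
Rod cross-section A_rod = π/4 × (4.38 in)² = 15.07 in^2
F = P × A_rod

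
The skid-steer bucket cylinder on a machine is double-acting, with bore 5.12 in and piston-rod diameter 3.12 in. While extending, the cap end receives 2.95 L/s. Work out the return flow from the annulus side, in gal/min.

Q_out ≈ 29.4 gal/min

Cap-side area A_cap = π/4 × (5.12 in)² = 20.59 in^2
Rod-side annular area A_ann = π/4 × (5.12² − 3.12²) = 12.94 in^2
Piston speed v = Q_in/A_cap; rod-end outflow Q_out = v × A_ann = Q_in × A_ann/A_cap.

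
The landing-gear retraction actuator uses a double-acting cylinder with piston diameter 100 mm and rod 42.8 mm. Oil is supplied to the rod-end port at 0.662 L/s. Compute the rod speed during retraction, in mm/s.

Rod-side annular area A_ann = π/4 × (100² − 42.8²) = 6415 mm^2
Flow into the rod-end port fills the annular volume.
v = Q / A

v ≈ 103 mm/s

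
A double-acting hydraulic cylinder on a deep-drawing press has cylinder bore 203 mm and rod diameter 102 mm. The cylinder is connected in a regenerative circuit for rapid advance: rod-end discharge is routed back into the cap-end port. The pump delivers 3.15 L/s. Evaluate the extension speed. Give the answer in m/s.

In regeneration the rod-end outflow joins the pump flow into the cap end, so the net volume the pump must supply per unit advance equals the rod cross-section area.
Rod cross-section A_rod = π/4 × (102 mm)² = 8171 mm^2
v = Q_pump / A_rod

v ≈ 0.385 m/s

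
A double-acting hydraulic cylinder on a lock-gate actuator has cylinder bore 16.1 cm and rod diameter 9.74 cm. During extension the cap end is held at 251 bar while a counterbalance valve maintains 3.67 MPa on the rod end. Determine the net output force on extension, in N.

Cap-side area A_cap = π/4 × (16.1 cm)² = 203.6 cm^2
Rod-side annular area A_ann = π/4 × (16.1² − 9.74²) = 129.1 cm^2
Net thrust = P_cap·A_cap − P_rod·A_ann = 5.110e5 N − 47370 N

F ≈ 4.64e5 N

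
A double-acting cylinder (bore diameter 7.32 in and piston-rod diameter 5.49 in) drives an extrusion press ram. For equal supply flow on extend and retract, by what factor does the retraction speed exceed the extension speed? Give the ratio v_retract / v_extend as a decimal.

v_ret/v_ext ≈ 2.29

Cap-side area A_cap = π/4 × (7.32 in)² = 42.08 in^2
Rod-side annular area A_ann = π/4 × (7.32² − 5.49²) = 18.41 in^2
For equal Q, v ∝ 1/A, so v_ret/v_ext = A_cap/A_ann.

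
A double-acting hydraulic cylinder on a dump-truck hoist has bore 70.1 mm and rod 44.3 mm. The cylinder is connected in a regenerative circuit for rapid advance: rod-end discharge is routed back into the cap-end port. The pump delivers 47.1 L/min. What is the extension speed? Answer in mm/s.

v ≈ 509 mm/s

In regeneration the rod-end outflow joins the pump flow into the cap end, so the net volume the pump must supply per unit advance equals the rod cross-section area.
Rod cross-section A_rod = π/4 × (44.3 mm)² = 1541 mm^2
v = Q_pump / A_rod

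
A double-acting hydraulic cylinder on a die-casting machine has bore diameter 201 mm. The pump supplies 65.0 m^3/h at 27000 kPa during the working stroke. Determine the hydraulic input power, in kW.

W ≈ 487 kW

Hydraulic power = P × Q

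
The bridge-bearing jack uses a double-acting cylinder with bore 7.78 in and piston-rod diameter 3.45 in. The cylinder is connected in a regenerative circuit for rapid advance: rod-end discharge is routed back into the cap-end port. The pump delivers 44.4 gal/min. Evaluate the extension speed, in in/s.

v ≈ 18.3 in/s

In regeneration the rod-end outflow joins the pump flow into the cap end, so the net volume the pump must supply per unit advance equals the rod cross-section area.
Rod cross-section A_rod = π/4 × (3.45 in)² = 9.348 in^2
v = Q_pump / A_rod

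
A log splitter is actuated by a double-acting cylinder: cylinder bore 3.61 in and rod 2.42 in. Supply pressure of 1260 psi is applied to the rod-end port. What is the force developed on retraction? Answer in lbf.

F ≈ 7100 lbf

Rod-side annular area A_ann = π/4 × (3.61² − 2.42²) = 5.636 in^2
On retraction the pressure acts on the annular area (bore minus rod).
F = P × A_ann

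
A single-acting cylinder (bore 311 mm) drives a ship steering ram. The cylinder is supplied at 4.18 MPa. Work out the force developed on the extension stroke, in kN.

Cap-side area A_cap = π/4 × (311 mm)² = 75960 mm^2
F = P × A_cap = 4.18 MPa × A_cap

F ≈ 318 kN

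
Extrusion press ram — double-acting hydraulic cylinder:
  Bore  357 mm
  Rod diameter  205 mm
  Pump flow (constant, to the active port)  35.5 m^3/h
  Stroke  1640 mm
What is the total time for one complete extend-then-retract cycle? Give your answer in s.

Cap-side area A_cap = π/4 × (357 mm)² = 1.001e5 mm^2
Rod-side annular area A_ann = π/4 × (357² − 205²) = 67090 mm^2
t_ext = A_cap·L/Q = 16.65 s
t_ret = A_ann·L/Q = 11.16 s
t_cycle = t_ext + t_ret

t ≈ 27.8 s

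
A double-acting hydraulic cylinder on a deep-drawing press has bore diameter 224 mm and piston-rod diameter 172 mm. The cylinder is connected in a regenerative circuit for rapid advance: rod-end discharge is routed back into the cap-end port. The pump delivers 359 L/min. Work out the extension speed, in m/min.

v ≈ 15.5 m/min

In regeneration the rod-end outflow joins the pump flow into the cap end, so the net volume the pump must supply per unit advance equals the rod cross-section area.
Rod cross-section A_rod = π/4 × (172 mm)² = 23240 mm^2
v = Q_pump / A_rod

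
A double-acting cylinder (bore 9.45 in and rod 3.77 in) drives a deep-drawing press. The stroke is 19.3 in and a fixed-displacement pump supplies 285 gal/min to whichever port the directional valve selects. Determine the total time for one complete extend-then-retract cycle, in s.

Cap-side area A_cap = π/4 × (9.45 in)² = 70.14 in^2
Rod-side annular area A_ann = π/4 × (9.45² − 3.77²) = 58.98 in^2
t_ext = A_cap·L/Q = 1.234 s
t_ret = A_ann·L/Q = 1.037 s
t_cycle = t_ext + t_ret

t ≈ 2.27 s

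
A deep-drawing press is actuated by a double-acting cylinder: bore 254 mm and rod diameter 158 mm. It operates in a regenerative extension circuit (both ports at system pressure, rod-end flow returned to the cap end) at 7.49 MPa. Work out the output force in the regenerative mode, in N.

With equal pressure on both faces, forces on the annular region cancel; the net push is pressure × rod cross-section.
Rod cross-section A_rod = π/4 × (158 mm)² = 19610 mm^2
F = P × A_rod

F ≈ 1.47e5 N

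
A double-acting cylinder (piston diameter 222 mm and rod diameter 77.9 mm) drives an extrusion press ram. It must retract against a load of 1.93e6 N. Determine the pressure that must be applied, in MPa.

Rod-side annular area A_ann = π/4 × (222² − 77.9²) = 33940 mm^2
Retraction: pressure acts on the annular area.
P = F / A = 1.93e6 N / A

P ≈ 56.9 MPa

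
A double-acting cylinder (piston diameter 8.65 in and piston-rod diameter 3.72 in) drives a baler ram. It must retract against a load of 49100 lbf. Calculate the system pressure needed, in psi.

P ≈ 1030 psi

Rod-side annular area A_ann = π/4 × (8.65² − 3.72²) = 47.90 in^2
Retraction: pressure acts on the annular area.
P = F / A = 49100 lbf / A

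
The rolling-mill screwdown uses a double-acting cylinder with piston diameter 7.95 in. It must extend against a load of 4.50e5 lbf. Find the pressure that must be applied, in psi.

Cap-side area A_cap = π/4 × (7.95 in)² = 49.64 in^2
P = F / A = 4.50e5 lbf / A

P ≈ 9070 psi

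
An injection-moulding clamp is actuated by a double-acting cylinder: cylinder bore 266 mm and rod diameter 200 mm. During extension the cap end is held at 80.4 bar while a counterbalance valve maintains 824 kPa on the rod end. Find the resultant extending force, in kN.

Cap-side area A_cap = π/4 × (266 mm)² = 55570 mm^2
Rod-side annular area A_ann = π/4 × (266² − 200²) = 24160 mm^2
Net thrust = P_cap·A_cap − P_rod·A_ann = 446.8 kN − 19.90 kN

F ≈ 427 kN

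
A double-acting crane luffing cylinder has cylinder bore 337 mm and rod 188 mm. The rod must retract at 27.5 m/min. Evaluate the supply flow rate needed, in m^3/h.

Q ≈ 101 m^3/h

Rod-side annular area A_ann = π/4 × (337² − 188²) = 61440 mm^2
Q = A × v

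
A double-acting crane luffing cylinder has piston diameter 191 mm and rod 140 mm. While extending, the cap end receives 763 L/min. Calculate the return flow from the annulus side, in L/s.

Q_out ≈ 5.88 L/s

Cap-side area A_cap = π/4 × (191 mm)² = 28650 mm^2
Rod-side annular area A_ann = π/4 × (191² − 140²) = 13260 mm^2
Piston speed v = Q_in/A_cap; rod-end outflow Q_out = v × A_ann = Q_in × A_ann/A_cap.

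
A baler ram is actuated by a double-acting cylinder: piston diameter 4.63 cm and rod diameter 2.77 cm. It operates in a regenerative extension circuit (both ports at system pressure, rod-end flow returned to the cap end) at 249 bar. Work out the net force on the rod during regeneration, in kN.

F ≈ 15.0 kN

With equal pressure on both faces, forces on the annular region cancel; the net push is pressure × rod cross-section.
Rod cross-section A_rod = π/4 × (2.77 cm)² = 6.026 cm^2
F = P × A_rod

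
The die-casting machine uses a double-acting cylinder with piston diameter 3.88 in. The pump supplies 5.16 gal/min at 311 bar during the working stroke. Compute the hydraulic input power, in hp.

Hydraulic power = P × Q

W ≈ 13.6 hp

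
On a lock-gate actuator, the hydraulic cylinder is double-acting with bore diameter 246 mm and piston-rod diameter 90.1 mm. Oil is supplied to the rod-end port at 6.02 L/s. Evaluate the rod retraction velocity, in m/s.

Rod-side annular area A_ann = π/4 × (246² − 90.1²) = 41150 mm^2
Flow into the rod-end port fills the annular volume.
v = Q / A

v ≈ 0.146 m/s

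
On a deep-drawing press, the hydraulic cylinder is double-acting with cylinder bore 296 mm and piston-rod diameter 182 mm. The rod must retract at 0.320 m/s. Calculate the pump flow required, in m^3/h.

Rod-side annular area A_ann = π/4 × (296² − 182²) = 42800 mm^2
Q = A × v

Q ≈ 49.3 m^3/h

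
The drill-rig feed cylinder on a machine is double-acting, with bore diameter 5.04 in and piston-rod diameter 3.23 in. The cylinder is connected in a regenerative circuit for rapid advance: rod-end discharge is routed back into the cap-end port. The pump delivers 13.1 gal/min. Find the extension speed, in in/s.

v ≈ 6.16 in/s

In regeneration the rod-end outflow joins the pump flow into the cap end, so the net volume the pump must supply per unit advance equals the rod cross-section area.
Rod cross-section A_rod = π/4 × (3.23 in)² = 8.194 in^2
v = Q_pump / A_rod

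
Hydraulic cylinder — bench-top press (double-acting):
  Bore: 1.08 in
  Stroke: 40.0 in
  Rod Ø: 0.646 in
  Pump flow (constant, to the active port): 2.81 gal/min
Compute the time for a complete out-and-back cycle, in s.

Cap-side area A_cap = π/4 × (1.08 in)² = 0.9161 in^2
Rod-side annular area A_ann = π/4 × (1.08² − 0.646²) = 0.5883 in^2
t_ext = A_cap·L/Q = 3.387 s
t_ret = A_ann·L/Q = 2.175 s
t_cycle = t_ext + t_ret

t ≈ 5.56 s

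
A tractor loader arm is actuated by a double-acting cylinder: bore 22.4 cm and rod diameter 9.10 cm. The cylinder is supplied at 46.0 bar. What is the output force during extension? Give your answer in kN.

F ≈ 181 kN

Cap-side area A_cap = π/4 × (22.4 cm)² = 394.1 cm^2
F = P × A_cap = 46.0 bar × A_cap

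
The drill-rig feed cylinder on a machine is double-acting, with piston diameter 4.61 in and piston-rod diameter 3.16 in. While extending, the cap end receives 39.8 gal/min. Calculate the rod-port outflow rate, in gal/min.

Q_out ≈ 21.1 gal/min

Cap-side area A_cap = π/4 × (4.61 in)² = 16.69 in^2
Rod-side annular area A_ann = π/4 × (4.61² − 3.16²) = 8.849 in^2
Piston speed v = Q_in/A_cap; rod-end outflow Q_out = v × A_ann = Q_in × A_ann/A_cap.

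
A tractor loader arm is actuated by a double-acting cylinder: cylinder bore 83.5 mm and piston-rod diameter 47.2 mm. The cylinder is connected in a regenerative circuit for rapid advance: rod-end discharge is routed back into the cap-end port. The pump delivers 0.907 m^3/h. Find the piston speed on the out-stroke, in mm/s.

In regeneration the rod-end outflow joins the pump flow into the cap end, so the net volume the pump must supply per unit advance equals the rod cross-section area.
Rod cross-section A_rod = π/4 × (47.2 mm)² = 1750 mm^2
v = Q_pump / A_rod

v ≈ 144 mm/s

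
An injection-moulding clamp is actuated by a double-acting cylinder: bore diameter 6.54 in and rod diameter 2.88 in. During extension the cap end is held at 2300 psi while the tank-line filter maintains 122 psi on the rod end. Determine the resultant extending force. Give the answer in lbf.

Cap-side area A_cap = π/4 × (6.54 in)² = 33.59 in^2
Rod-side annular area A_ann = π/4 × (6.54² − 2.88²) = 27.08 in^2
Net thrust = P_cap·A_cap − P_rod·A_ann = 77260 lbf − 3304 lbf

F ≈ 74000 lbf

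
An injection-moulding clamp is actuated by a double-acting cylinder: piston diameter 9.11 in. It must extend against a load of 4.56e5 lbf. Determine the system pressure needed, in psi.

P ≈ 7000 psi

Cap-side area A_cap = π/4 × (9.11 in)² = 65.18 in^2
P = F / A = 4.56e5 lbf / A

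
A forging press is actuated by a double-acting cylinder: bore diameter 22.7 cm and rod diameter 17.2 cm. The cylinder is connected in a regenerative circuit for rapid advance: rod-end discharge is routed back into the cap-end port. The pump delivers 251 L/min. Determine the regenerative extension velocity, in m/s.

v ≈ 0.180 m/s

In regeneration the rod-end outflow joins the pump flow into the cap end, so the net volume the pump must supply per unit advance equals the rod cross-section area.
Rod cross-section A_rod = π/4 × (17.2 cm)² = 232.4 cm^2
v = Q_pump / A_rod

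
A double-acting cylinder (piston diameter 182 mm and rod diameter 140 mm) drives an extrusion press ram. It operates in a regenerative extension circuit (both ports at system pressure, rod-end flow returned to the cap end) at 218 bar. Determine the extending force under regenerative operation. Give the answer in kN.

F ≈ 336 kN

With equal pressure on both faces, forces on the annular region cancel; the net push is pressure × rod cross-section.
Rod cross-section A_rod = π/4 × (140 mm)² = 15390 mm^2
F = P × A_rod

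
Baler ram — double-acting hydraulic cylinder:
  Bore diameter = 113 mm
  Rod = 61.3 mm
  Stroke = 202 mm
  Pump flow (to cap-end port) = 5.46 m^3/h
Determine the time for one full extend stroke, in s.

Cap-side area A_cap = π/4 × (113 mm)² = 10030 mm^2
Swept volume V = A × L; t = V / Q = A·L / Q

t ≈ 1.34 s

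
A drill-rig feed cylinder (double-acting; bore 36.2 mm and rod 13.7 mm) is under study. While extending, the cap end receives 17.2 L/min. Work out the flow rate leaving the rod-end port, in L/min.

Cap-side area A_cap = π/4 × (36.2 mm)² = 1029 mm^2
Rod-side annular area A_ann = π/4 × (36.2² − 13.7²) = 881.8 mm^2
Piston speed v = Q_in/A_cap; rod-end outflow Q_out = v × A_ann = Q_in × A_ann/A_cap.

Q_out ≈ 14.7 L/min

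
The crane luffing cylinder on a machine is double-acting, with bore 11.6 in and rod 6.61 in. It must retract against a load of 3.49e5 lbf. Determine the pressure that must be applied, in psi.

P ≈ 4890 psi

Rod-side annular area A_ann = π/4 × (11.6² − 6.61²) = 71.37 in^2
Retraction: pressure acts on the annular area.
P = F / A = 3.49e5 lbf / A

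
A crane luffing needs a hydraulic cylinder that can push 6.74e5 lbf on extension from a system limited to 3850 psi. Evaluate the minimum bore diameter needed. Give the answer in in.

D ≈ 14.9 in

Extension force acts on the full piston face: F = P × (π/4)D².
D = √(4F / (πP)) = √(4 × 6.74e5 lbf / (π × 3850 psi))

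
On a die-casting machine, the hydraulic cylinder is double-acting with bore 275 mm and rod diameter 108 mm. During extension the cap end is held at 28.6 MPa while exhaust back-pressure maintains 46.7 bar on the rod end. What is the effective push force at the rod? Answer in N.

F ≈ 1.46e6 N

Cap-side area A_cap = π/4 × (275 mm)² = 59400 mm^2
Rod-side annular area A_ann = π/4 × (275² − 108²) = 50230 mm^2
Net thrust = P_cap·A_cap − P_rod·A_ann = 1.699e6 N − 2.346e5 N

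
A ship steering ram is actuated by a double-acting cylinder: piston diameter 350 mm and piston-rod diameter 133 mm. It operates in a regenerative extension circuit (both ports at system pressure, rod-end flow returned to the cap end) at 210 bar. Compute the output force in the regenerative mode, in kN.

F ≈ 292 kN

With equal pressure on both faces, forces on the annular region cancel; the net push is pressure × rod cross-section.
Rod cross-section A_rod = π/4 × (133 mm)² = 13890 mm^2
F = P × A_rod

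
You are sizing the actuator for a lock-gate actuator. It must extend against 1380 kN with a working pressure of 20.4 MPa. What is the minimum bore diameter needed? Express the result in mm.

D ≈ 293 mm

Extension force acts on the full piston face: F = P × (π/4)D².
D = √(4F / (πP)) = √(4 × 1380 kN / (π × 20.4 MPa))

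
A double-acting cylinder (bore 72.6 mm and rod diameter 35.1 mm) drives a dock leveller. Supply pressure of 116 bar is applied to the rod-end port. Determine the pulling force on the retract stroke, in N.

F ≈ 36800 N

Rod-side annular area A_ann = π/4 × (72.6² − 35.1²) = 3172 mm^2
On retraction the pressure acts on the annular area (bore minus rod).
F = P × A_ann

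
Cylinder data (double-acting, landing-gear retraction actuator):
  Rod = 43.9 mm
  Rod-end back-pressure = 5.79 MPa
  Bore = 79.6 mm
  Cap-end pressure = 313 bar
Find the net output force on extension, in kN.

Cap-side area A_cap = π/4 × (79.6 mm)² = 4976 mm^2
Rod-side annular area A_ann = π/4 × (79.6² − 43.9²) = 3463 mm^2
Net thrust = P_cap·A_cap − P_rod·A_ann = 155.8 kN − 20.05 kN

F ≈ 136 kN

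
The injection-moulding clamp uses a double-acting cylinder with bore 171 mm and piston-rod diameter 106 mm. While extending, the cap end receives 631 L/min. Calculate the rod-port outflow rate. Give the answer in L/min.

Q_out ≈ 389 L/min

Cap-side area A_cap = π/4 × (171 mm)² = 22970 mm^2
Rod-side annular area A_ann = π/4 × (171² − 106²) = 14140 mm^2
Piston speed v = Q_in/A_cap; rod-end outflow Q_out = v × A_ann = Q_in × A_ann/A_cap.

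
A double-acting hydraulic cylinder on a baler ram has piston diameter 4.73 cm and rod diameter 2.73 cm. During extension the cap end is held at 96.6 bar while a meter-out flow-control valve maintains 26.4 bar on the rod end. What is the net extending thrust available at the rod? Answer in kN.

F ≈ 13.9 kN

Cap-side area A_cap = π/4 × (4.73 cm)² = 17.57 cm^2
Rod-side annular area A_ann = π/4 × (4.73² − 2.73²) = 11.72 cm^2
Net thrust = P_cap·A_cap − P_rod·A_ann = 16.97 kN − 3.094 kN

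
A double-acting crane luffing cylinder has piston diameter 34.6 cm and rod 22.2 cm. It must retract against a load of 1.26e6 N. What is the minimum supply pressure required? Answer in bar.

Rod-side annular area A_ann = π/4 × (34.6² − 22.2²) = 553.2 cm^2
Retraction: pressure acts on the annular area.
P = F / A = 1.26e6 N / A

P ≈ 228 bar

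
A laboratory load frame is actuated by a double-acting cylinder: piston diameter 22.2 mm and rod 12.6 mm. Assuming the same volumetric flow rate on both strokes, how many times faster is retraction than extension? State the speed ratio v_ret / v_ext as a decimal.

Cap-side area A_cap = π/4 × (22.2 mm)² = 387.1 mm^2
Rod-side annular area A_ann = π/4 × (22.2² − 12.6²) = 262.4 mm^2
For equal Q, v ∝ 1/A, so v_ret/v_ext = A_cap/A_ann.

v_ret/v_ext ≈ 1.48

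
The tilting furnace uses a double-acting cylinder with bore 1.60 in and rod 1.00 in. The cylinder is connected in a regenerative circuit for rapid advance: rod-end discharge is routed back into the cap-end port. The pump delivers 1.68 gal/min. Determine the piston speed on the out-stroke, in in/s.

v ≈ 8.24 in/s

In regeneration the rod-end outflow joins the pump flow into the cap end, so the net volume the pump must supply per unit advance equals the rod cross-section area.
Rod cross-section A_rod = π/4 × (1.00 in)² = 0.7854 in^2
v = Q_pump / A_rod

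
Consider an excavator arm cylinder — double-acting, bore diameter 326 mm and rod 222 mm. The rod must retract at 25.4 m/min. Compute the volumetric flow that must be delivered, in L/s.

Q ≈ 18.9 L/s

Rod-side annular area A_ann = π/4 × (326² − 222²) = 44760 mm^2
Q = A × v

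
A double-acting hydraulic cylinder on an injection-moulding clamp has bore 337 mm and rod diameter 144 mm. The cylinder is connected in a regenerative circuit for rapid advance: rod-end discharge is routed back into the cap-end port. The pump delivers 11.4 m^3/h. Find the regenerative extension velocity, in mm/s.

In regeneration the rod-end outflow joins the pump flow into the cap end, so the net volume the pump must supply per unit advance equals the rod cross-section area.
Rod cross-section A_rod = π/4 × (144 mm)² = 16290 mm^2
v = Q_pump / A_rod

v ≈ 194 mm/s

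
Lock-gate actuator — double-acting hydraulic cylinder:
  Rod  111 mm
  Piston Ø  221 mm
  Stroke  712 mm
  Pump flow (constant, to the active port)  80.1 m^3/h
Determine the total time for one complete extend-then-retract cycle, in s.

Cap-side area A_cap = π/4 × (221 mm)² = 38360 mm^2
Rod-side annular area A_ann = π/4 × (221² − 111²) = 28680 mm^2
t_ext = A_cap·L/Q = 1.228 s
t_ret = A_ann·L/Q = 0.9178 s
t_cycle = t_ext + t_ret

t ≈ 2.15 s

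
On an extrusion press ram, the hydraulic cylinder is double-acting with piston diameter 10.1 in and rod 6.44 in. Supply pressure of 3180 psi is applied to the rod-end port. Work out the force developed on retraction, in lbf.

Rod-side annular area A_ann = π/4 × (10.1² − 6.44²) = 47.55 in^2
On retraction the pressure acts on the annular area (bore minus rod).
F = P × A_ann

F ≈ 1.51e5 lbf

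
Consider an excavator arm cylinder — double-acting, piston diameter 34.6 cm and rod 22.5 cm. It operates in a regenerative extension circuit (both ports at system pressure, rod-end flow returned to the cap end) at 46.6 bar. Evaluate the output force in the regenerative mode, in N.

F ≈ 1.85e5 N

With equal pressure on both faces, forces on the annular region cancel; the net push is pressure × rod cross-section.
Rod cross-section A_rod = π/4 × (22.5 cm)² = 397.6 cm^2
F = P × A_rod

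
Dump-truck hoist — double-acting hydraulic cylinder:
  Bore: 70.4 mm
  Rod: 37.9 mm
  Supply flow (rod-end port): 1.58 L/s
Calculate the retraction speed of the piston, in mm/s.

v ≈ 572 mm/s

Rod-side annular area A_ann = π/4 × (70.4² − 37.9²) = 2764 mm^2
Flow into the rod-end port fills the annular volume.
v = Q / A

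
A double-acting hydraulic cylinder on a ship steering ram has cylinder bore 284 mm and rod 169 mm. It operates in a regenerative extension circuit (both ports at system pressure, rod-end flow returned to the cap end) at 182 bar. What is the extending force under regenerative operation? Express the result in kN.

F ≈ 408 kN

With equal pressure on both faces, forces on the annular region cancel; the net push is pressure × rod cross-section.
Rod cross-section A_rod = π/4 × (169 mm)² = 22430 mm^2
F = P × A_rod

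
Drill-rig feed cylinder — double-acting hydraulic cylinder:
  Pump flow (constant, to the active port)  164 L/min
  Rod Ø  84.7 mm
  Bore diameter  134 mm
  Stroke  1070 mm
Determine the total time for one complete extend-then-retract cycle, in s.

t ≈ 8.84 s

Cap-side area A_cap = π/4 × (134 mm)² = 14100 mm^2
Rod-side annular area A_ann = π/4 × (134² − 84.7²) = 8468 mm^2
t_ext = A_cap·L/Q = 5.521 s
t_ret = A_ann·L/Q = 3.315 s
t_cycle = t_ext + t_ret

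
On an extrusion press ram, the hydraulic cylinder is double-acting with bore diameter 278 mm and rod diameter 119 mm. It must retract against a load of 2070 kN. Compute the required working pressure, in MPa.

Rod-side annular area A_ann = π/4 × (278² − 119²) = 49580 mm^2
Retraction: pressure acts on the annular area.
P = F / A = 2070 kN / A

P ≈ 41.8 MPa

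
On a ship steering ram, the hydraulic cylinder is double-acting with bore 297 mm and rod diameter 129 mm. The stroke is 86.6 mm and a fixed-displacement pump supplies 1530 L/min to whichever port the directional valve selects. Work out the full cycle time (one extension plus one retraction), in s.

t ≈ 0.426 s

Cap-side area A_cap = π/4 × (297 mm)² = 69280 mm^2
Rod-side annular area A_ann = π/4 × (297² − 129²) = 56210 mm^2
t_ext = A_cap·L/Q = 0.2353 s
t_ret = A_ann·L/Q = 0.1909 s
t_cycle = t_ext + t_ret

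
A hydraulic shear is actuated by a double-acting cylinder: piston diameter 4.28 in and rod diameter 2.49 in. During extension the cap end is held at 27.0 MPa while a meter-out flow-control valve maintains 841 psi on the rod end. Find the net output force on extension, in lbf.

Cap-side area A_cap = π/4 × (4.28 in)² = 14.39 in^2
Rod-side annular area A_ann = π/4 × (4.28² − 2.49²) = 9.518 in^2
Net thrust = P_cap·A_cap − P_rod·A_ann = 56340 lbf − 8004 lbf

F ≈ 48300 lbf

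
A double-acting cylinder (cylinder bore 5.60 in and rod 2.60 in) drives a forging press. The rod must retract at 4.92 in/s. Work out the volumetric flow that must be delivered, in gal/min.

Rod-side annular area A_ann = π/4 × (5.60² − 2.60²) = 19.32 in^2
Q = A × v

Q ≈ 24.7 gal/min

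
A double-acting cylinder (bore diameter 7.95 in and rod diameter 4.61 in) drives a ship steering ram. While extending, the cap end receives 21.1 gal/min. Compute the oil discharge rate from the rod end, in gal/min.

Cap-side area A_cap = π/4 × (7.95 in)² = 49.64 in^2
Rod-side annular area A_ann = π/4 × (7.95² − 4.61²) = 32.95 in^2
Piston speed v = Q_in/A_cap; rod-end outflow Q_out = v × A_ann = Q_in × A_ann/A_cap.

Q_out ≈ 14.0 gal/min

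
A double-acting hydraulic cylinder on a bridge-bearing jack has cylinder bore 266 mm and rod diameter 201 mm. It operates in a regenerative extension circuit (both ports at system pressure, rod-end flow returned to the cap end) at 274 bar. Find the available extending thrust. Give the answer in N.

With equal pressure on both faces, forces on the annular region cancel; the net push is pressure × rod cross-section.
Rod cross-section A_rod = π/4 × (201 mm)² = 31730 mm^2
F = P × A_rod

F ≈ 8.69e5 N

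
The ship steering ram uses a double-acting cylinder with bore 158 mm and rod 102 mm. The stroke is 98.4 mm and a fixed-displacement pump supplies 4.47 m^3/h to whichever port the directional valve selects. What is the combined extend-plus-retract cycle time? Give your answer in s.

t ≈ 2.46 s

Cap-side area A_cap = π/4 × (158 mm)² = 19610 mm^2
Rod-side annular area A_ann = π/4 × (158² − 102²) = 11440 mm^2
t_ext = A_cap·L/Q = 1.554 s
t_ret = A_ann·L/Q = 0.9062 s
t_cycle = t_ext + t_ret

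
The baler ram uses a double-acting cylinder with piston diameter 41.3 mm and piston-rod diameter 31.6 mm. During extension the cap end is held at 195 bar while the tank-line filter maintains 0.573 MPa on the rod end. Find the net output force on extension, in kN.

F ≈ 25.8 kN

Cap-side area A_cap = π/4 × (41.3 mm)² = 1340 mm^2
Rod-side annular area A_ann = π/4 × (41.3² − 31.6²) = 555.4 mm^2
Net thrust = P_cap·A_cap − P_rod·A_ann = 26.12 kN − 0.3182 kN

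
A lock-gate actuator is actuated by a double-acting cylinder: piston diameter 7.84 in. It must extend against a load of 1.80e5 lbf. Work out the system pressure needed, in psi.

Cap-side area A_cap = π/4 × (7.84 in)² = 48.27 in^2
P = F / A = 1.80e5 lbf / A

P ≈ 3730 psi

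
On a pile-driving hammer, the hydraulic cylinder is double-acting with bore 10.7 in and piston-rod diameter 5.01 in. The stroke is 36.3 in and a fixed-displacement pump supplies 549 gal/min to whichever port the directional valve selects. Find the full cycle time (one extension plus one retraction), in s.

t ≈ 2.75 s

Cap-side area A_cap = π/4 × (10.7 in)² = 89.92 in^2
Rod-side annular area A_ann = π/4 × (10.7² − 5.01²) = 70.21 in^2
t_ext = A_cap·L/Q = 1.544 s
t_ret = A_ann·L/Q = 1.206 s
t_cycle = t_ext + t_ret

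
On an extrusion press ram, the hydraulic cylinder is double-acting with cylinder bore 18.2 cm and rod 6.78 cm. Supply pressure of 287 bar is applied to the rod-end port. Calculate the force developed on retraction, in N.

F ≈ 6.43e5 N

Rod-side annular area A_ann = π/4 × (18.2² − 6.78²) = 224.1 cm^2
On retraction the pressure acts on the annular area (bore minus rod).
F = P × A_ann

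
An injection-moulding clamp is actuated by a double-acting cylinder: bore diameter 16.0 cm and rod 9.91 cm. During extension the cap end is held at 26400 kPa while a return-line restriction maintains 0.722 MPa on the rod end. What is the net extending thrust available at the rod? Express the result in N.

Cap-side area A_cap = π/4 × (16.0 cm)² = 201.1 cm^2
Rod-side annular area A_ann = π/4 × (16.0² − 9.91²) = 123.9 cm^2
Net thrust = P_cap·A_cap − P_rod·A_ann = 5.308e5 N − 8948 N

F ≈ 5.22e5 N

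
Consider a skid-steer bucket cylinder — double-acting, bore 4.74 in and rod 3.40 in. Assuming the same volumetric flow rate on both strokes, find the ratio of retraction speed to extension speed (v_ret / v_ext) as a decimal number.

v_ret/v_ext ≈ 2.06

Cap-side area A_cap = π/4 × (4.74 in)² = 17.65 in^2
Rod-side annular area A_ann = π/4 × (4.74² − 3.40²) = 8.567 in^2
For equal Q, v ∝ 1/A, so v_ret/v_ext = A_cap/A_ann.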